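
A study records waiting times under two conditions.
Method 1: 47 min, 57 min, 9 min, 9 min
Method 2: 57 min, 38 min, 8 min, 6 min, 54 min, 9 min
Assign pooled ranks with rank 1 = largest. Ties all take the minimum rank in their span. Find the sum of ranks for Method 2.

34

Sorted (descending): 57, 57, 54, 47, 38, 9, 9, 9, 8, 6
The 2 values of 57 occupy positions 1–2 → each gets rank 1.
The 3 values of 9 occupy positions 6–8 → each gets rank 6.
Method 2 values → pooled ranks: 57→1, 38→5, 8→9, 6→10, 54→3, 9→6
Rank sum = 1 + 5 + 9 + 10 + 3 + 6 = 34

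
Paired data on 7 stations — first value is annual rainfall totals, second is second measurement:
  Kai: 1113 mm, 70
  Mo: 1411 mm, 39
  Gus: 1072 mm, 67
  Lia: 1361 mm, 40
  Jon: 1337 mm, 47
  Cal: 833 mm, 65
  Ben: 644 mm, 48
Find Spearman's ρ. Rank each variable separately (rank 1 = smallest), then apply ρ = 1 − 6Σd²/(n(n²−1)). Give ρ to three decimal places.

-0.643

Ranks of variable 1: 4, 7, 3, 6, 5, 2, 1
Ranks of variable 2: 7, 1, 6, 2, 3, 5, 4
d = r₁ − r₂: -3, 6, -3, 4, 2, -3, -3
d²: 9, 36, 9, 16, 4, 9, 9; Σd² = 92
ρ = 1 − 6·92/(7·48) = 1 − 552/336 = -0.643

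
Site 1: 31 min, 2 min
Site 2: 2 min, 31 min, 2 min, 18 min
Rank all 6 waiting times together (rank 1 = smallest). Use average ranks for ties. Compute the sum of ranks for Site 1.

7.5

Sorted (ascending): 2, 2, 2, 18, 31, 31
The 3 values of 2 occupy positions 1–3 → average rank 2.
The 2 values of 31 occupy positions 5–6 → average rank (5+6)/2 = 5.5.
Site 1 values → pooled ranks: 31→5.5, 2→2
Rank sum = 5.5 + 2 = 7.5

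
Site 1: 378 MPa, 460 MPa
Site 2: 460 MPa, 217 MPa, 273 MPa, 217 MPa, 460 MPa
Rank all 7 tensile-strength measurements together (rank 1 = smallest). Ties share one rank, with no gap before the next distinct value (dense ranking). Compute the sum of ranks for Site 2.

Sorted (ascending): 217, 217, 273, 378, 460, 460, 460
The 2 values of 217 share dense rank 1.
The 3 values of 460 share dense rank 4.
Remaining distinct values take the next consecutive integers.
Site 2 values → pooled ranks: 460→4, 217→1, 273→2, 217→1, 460→4
Rank sum = 4 + 1 + 2 + 1 + 4 = 12

12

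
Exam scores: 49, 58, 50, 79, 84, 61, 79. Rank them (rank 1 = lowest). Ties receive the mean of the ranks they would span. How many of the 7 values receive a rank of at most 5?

4

Sorted (ascending): 49, 50, 58, 61, 79, 79, 84
The 2 values of 79 occupy positions 5–6 → average rank (5+6)/2 = 5.5.
Ranks ≤ 5: {1, 2, 3, 4} → 4 values.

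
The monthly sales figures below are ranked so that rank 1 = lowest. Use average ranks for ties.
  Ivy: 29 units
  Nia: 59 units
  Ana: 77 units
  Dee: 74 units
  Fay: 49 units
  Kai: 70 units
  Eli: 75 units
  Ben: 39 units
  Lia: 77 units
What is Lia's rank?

Sorted (ascending): 29, 39, 49, 59, 70, 74, 75, 77, 77
The 2 values of 77 occupy positions 8–9 → average rank (8+9)/2 = 8.5.
Lia has value 77 units → rank 8.5.

8.5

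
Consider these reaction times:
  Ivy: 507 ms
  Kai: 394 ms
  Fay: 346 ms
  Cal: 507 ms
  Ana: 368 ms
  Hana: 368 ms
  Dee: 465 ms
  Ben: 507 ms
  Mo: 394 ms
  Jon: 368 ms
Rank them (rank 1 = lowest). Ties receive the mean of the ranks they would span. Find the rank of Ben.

Sorted (ascending): 346, 368, 368, 368, 394, 394, 465, 507, 507, 507
The 3 values of 368 occupy positions 2–4 → average rank 3.
The 2 values of 394 occupy positions 5–6 → average rank (5+6)/2 = 5.5.
The 3 values of 507 occupy positions 8–10 → average rank 9.
Ben has value 507 ms → rank 9.

9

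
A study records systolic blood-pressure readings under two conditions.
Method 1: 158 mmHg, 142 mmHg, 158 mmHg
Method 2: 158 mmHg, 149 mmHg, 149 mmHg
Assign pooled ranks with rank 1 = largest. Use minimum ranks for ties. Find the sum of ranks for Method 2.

9

Sorted (descending): 158, 158, 158, 149, 149, 142
The 3 values of 158 occupy positions 1–3 → each gets rank 1.
The 2 values of 149 occupy positions 4–5 → each gets rank 4.
Method 2 values → pooled ranks: 158→1, 149→4, 149→4
Rank sum = 1 + 4 + 4 = 9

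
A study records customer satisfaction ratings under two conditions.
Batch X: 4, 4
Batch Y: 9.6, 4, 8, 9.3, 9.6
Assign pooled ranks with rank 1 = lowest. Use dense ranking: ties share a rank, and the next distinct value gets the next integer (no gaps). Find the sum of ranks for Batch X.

2

Sorted (ascending): 4, 4, 4, 8, 9.3, 9.6, 9.6
The 3 values of 4 share dense rank 1.
The 2 values of 9.6 share dense rank 4.
Remaining distinct values take the next consecutive integers.
Batch X values → pooled ranks: 4→1, 4→1
Rank sum = 1 + 1 = 2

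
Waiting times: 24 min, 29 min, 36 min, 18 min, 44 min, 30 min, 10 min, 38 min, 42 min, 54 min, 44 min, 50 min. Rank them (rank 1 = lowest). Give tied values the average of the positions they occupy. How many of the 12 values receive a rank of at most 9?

8

Sorted (ascending): 10, 18, 24, 29, 30, 36, 38, 42, 44, 44, 50, 54
The 2 values of 44 occupy positions 9–10 → average rank (9+10)/2 = 9.5.
Ranks ≤ 9: {1, 2, 3, 4, 5, 6, 7, 8} → 8 values.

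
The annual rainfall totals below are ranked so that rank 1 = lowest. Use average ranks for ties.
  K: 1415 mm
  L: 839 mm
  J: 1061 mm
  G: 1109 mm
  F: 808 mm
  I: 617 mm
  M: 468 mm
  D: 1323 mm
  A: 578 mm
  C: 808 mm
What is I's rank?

Sorted (ascending): 468, 578, 617, 808, 808, 839, 1061, 1109, 1323, 1415
The 2 values of 808 occupy positions 4–5 → average rank (4+5)/2 = 4.5.
I has value 617 mm → rank 3.

3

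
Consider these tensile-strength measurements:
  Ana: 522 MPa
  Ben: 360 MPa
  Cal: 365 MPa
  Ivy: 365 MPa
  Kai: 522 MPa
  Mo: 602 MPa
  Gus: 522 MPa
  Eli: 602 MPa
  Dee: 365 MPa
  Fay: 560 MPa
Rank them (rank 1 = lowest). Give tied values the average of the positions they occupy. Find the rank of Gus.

Sorted (ascending): 360, 365, 365, 365, 522, 522, 522, 560, 602, 602
The 3 values of 365 occupy positions 2–4 → average rank 3.
The 3 values of 522 occupy positions 5–7 → average rank 6.
The 2 values of 602 occupy positions 9–10 → average rank (9+10)/2 = 9.5.
Gus has value 522 MPa → rank 6.

6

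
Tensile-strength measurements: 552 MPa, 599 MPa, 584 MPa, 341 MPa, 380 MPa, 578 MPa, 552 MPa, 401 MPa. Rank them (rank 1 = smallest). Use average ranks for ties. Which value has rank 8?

Sorted (ascending): 341, 380, 401, 552, 552, 578, 584, 599
The 2 values of 552 occupy positions 4–5 → average rank (4+5)/2 = 4.5.
Rank 8 → value 599.

599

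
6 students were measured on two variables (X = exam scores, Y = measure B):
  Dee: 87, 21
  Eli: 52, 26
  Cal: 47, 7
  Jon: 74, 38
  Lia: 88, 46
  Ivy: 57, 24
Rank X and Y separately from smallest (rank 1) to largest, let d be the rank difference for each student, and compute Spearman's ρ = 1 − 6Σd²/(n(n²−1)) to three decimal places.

0.600

Ranks of variable 1: 5, 2, 1, 4, 6, 3
Ranks of variable 2: 2, 4, 1, 5, 6, 3
d = r₁ − r₂: 3, -2, 0, -1, 0, 0
d²: 9, 4, 0, 1, 0, 0; Σd² = 14
ρ = 1 − 6·14/(6·35) = 1 − 84/210 = 0.600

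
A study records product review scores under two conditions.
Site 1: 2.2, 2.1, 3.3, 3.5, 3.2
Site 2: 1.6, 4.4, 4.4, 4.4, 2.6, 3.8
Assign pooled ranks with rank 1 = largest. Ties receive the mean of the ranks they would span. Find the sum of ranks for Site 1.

37

Sorted (descending): 4.4, 4.4, 4.4, 3.8, 3.5, 3.3, 3.2, 2.6, 2.2, 2.1, 1.6
The 3 values of 4.4 occupy positions 1–3 → average rank 2.
Site 1 values → pooled ranks: 2.2→9, 2.1→10, 3.3→6, 3.5→5, 3.2→7
Rank sum = 9 + 10 + 6 + 5 + 7 = 37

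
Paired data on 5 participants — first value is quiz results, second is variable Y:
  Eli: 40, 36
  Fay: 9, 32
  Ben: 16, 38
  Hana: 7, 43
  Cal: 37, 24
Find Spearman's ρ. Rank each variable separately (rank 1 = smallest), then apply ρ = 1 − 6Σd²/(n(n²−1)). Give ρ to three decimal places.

Ranks of variable 1: 5, 2, 3, 1, 4
Ranks of variable 2: 3, 2, 4, 5, 1
d = r₁ − r₂: 2, 0, -1, -4, 3
d²: 4, 0, 1, 16, 9; Σd² = 30
ρ = 1 − 6·30/(5·24) = 1 − 180/120 = -0.500

-0.500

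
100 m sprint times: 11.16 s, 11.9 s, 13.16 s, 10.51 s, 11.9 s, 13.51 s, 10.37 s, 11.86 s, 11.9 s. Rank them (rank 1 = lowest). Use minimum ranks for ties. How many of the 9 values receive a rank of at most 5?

Sorted (ascending): 10.37, 10.51, 11.16, 11.86, 11.9, 11.9, 11.9, 13.16, 13.51
The 3 values of 11.9 occupy positions 5–7 → each gets rank 5.
Ranks ≤ 5: {1, 2, 3, 4, 5, 5, 5} → 7 values.

7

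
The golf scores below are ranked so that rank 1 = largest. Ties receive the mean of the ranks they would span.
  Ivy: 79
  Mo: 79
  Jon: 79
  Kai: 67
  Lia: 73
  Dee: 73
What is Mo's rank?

2

Sorted (descending): 79, 79, 79, 73, 73, 67
The 3 values of 79 occupy positions 1–3 → average rank 2.
The 2 values of 73 occupy positions 4–5 → average rank (4+5)/2 = 4.5.
Mo has value 79 → rank 2.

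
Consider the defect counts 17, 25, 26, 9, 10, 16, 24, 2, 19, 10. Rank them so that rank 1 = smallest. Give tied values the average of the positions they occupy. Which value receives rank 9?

25

Sorted (ascending): 2, 9, 10, 10, 16, 17, 19, 24, 25, 26
The 2 values of 10 occupy positions 3–4 → average rank (3+4)/2 = 3.5.
Rank 9 → value 25.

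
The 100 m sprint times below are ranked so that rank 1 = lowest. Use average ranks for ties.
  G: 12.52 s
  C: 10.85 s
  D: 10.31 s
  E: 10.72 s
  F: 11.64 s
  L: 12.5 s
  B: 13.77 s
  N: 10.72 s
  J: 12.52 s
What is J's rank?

7.5

Sorted (ascending): 10.31, 10.72, 10.72, 10.85, 11.64, 12.5, 12.52, 12.52, 13.77
The 2 values of 10.72 occupy positions 2–3 → average rank (2+3)/2 = 2.5.
The 2 values of 12.52 occupy positions 7–8 → average rank (7+8)/2 = 7.5.
J has value 12.52 s → rank 7.5.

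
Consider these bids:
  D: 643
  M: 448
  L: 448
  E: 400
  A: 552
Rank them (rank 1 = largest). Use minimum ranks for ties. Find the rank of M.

Sorted (descending): 643, 552, 448, 448, 400
The 2 values of 448 occupy positions 3–4 → each gets rank 3.
M has value 448 → rank 3.

3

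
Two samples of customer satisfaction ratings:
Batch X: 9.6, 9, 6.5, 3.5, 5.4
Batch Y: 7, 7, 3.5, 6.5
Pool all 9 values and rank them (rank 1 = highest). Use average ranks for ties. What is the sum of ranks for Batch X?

24

Sorted (descending): 9.6, 9, 7, 7, 6.5, 6.5, 5.4, 3.5, 3.5
The 2 values of 7 occupy positions 3–4 → average rank (3+4)/2 = 3.5.
The 2 values of 6.5 occupy positions 5–6 → average rank (5+6)/2 = 5.5.
The 2 values of 3.5 occupy positions 8–9 → average rank (8+9)/2 = 8.5.
Batch X values → pooled ranks: 9.6→1, 9→2, 6.5→5.5, 3.5→8.5, 5.4→7
Rank sum = 1 + 2 + 5.5 + 8.5 + 7 = 24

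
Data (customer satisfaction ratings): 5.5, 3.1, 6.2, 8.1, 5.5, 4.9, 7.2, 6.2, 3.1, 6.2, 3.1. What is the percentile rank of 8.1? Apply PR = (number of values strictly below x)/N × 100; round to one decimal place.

N = 11.
Strictly below 8.1: 10. Equal to 8.1: 1.
PR = 10/11 × 100 = 90.9

90.9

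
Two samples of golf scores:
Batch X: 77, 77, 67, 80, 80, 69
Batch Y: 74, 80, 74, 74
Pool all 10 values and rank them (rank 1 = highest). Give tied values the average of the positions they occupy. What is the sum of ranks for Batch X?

32

Sorted (descending): 80, 80, 80, 77, 77, 74, 74, 74, 69, 67
The 3 values of 80 occupy positions 1–3 → average rank 2.
The 2 values of 77 occupy positions 4–5 → average rank (4+5)/2 = 4.5.
The 3 values of 74 occupy positions 6–8 → average rank 7.
Batch X values → pooled ranks: 77→4.5, 77→4.5, 67→10, 80→2, 80→2, 69→9
Rank sum = 4.5 + 4.5 + 10 + 2 + 2 + 9 = 32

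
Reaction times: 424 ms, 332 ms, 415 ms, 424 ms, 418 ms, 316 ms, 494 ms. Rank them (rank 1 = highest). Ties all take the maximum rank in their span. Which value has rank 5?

415

Sorted (descending): 494, 424, 424, 418, 415, 332, 316
The 2 values of 424 occupy positions 2–3 → each gets rank 3.
Rank 5 → value 415.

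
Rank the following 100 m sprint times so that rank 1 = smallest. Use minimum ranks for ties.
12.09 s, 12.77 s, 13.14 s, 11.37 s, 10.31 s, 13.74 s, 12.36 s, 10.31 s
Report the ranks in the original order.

4, 6, 7, 3, 1, 8, 5, 1

Sorted (ascending): 10.31, 10.31, 11.37, 12.09, 12.36, 12.77, 13.14, 13.74
The 2 values of 10.31 occupy positions 1–2 → each gets rank 1.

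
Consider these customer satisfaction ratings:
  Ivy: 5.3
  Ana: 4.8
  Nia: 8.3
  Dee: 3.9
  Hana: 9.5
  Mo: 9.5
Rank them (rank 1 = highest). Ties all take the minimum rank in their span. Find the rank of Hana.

Sorted (descending): 9.5, 9.5, 8.3, 5.3, 4.8, 3.9
The 2 values of 9.5 occupy positions 1–2 → each gets rank 1.
Hana has value 9.5 → rank 1.

1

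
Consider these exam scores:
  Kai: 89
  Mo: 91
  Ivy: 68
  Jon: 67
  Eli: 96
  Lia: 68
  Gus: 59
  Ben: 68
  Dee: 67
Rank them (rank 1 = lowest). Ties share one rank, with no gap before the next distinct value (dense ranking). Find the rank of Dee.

Sorted (ascending): 59, 67, 67, 68, 68, 68, 89, 91, 96
The 2 values of 67 share dense rank 2.
The 3 values of 68 share dense rank 3.
Remaining distinct values take the next consecutive integers.
Dee has value 67 → rank 2.

2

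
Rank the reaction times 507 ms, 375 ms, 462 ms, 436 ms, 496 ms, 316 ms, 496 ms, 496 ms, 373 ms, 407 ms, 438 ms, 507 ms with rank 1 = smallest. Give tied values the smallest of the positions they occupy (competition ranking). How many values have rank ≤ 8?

10

Sorted (ascending): 316, 373, 375, 407, 436, 438, 462, 496, 496, 496, 507, 507
The 3 values of 496 occupy positions 8–10 → each gets rank 8.
The 2 values of 507 occupy positions 11–12 → each gets rank 11.
Ranks ≤ 8: {1, 2, 3, 4, 5, 6, 7, 8, 8, 8} → 10 values.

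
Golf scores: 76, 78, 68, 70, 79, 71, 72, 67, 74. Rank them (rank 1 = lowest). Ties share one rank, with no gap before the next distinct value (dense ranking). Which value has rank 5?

72

Sorted (ascending): 67, 68, 70, 71, 72, 74, 76, 78, 79
No ties — each value takes its position as its rank.
Rank 5 → value 72.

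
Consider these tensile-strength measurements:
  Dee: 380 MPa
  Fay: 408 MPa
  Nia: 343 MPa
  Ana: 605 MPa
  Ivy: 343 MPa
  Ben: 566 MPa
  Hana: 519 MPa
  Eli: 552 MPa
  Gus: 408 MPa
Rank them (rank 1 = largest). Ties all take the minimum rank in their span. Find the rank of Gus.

Sorted (descending): 605, 566, 552, 519, 408, 408, 380, 343, 343
The 2 values of 408 occupy positions 5–6 → each gets rank 5.
The 2 values of 343 occupy positions 8–9 → each gets rank 8.
Gus has value 408 MPa → rank 5.

5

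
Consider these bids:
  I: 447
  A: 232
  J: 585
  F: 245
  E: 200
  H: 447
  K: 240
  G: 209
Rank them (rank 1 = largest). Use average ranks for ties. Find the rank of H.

Sorted (descending): 585, 447, 447, 245, 240, 232, 209, 200
The 2 values of 447 occupy positions 2–3 → average rank (2+3)/2 = 2.5.
H has value 447 → rank 2.5.

2.5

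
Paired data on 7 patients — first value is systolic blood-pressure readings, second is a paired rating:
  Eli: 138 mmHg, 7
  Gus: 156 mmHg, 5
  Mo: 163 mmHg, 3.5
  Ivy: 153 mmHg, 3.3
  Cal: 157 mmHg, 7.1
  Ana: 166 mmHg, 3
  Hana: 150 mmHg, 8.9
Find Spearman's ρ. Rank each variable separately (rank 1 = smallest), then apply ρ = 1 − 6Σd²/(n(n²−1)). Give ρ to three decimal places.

-0.571

Ranks of variable 1: 1, 4, 6, 3, 5, 7, 2
Ranks of variable 2: 5, 4, 3, 2, 6, 1, 7
d = r₁ − r₂: -4, 0, 3, 1, -1, 6, -5
d²: 16, 0, 9, 1, 1, 36, 25; Σd² = 88
ρ = 1 − 6·88/(7·48) = 1 − 528/336 = -0.571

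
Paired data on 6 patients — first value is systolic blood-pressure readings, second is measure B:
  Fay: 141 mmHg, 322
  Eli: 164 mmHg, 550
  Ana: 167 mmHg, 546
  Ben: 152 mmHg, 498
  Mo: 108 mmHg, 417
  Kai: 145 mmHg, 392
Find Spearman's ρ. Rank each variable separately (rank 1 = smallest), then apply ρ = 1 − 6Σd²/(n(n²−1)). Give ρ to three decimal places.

0.771

Ranks of variable 1: 2, 5, 6, 4, 1, 3
Ranks of variable 2: 1, 6, 5, 4, 3, 2
d = r₁ − r₂: 1, -1, 1, 0, -2, 1
d²: 1, 1, 1, 0, 4, 1; Σd² = 8
ρ = 1 − 6·8/(6·35) = 1 − 48/210 = 0.771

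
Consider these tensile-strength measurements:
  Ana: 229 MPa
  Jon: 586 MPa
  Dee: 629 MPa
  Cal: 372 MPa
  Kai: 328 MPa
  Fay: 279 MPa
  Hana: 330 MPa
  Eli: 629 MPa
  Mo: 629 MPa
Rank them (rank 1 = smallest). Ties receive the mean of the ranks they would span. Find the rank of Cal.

Sorted (ascending): 229, 279, 328, 330, 372, 586, 629, 629, 629
The 3 values of 629 occupy positions 7–9 → average rank 8.
Cal has value 372 MPa → rank 5.

5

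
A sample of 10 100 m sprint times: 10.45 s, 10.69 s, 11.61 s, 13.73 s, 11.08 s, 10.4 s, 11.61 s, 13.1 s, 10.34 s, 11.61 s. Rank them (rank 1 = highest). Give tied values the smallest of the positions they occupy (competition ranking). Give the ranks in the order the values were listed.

Sorted (descending): 13.73, 13.1, 11.61, 11.61, 11.61, 11.08, 10.69, 10.45, 10.4, 10.34
The 3 values of 11.61 occupy positions 3–5 → each gets rank 3.

8, 7, 3, 1, 6, 9, 3, 2, 10, 3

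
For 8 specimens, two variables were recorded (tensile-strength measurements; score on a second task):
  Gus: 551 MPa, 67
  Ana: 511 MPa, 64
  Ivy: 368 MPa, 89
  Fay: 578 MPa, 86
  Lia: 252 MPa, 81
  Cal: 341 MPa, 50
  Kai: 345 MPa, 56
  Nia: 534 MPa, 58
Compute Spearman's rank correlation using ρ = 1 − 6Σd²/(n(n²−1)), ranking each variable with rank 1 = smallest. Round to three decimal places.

0.310

Ranks of variable 1: 7, 5, 4, 8, 1, 2, 3, 6
Ranks of variable 2: 5, 4, 8, 7, 6, 1, 2, 3
d = r₁ − r₂: 2, 1, -4, 1, -5, 1, 1, 3
d²: 4, 1, 16, 1, 25, 1, 1, 9; Σd² = 58
ρ = 1 − 6·58/(8·63) = 1 − 348/504 = 0.310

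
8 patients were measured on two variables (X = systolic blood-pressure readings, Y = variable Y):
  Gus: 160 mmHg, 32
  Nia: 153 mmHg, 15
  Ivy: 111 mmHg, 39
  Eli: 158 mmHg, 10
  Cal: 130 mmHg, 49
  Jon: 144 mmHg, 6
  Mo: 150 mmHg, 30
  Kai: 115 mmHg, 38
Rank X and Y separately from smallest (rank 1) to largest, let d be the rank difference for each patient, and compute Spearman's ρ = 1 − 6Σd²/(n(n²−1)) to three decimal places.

Ranks of variable 1: 8, 6, 1, 7, 3, 4, 5, 2
Ranks of variable 2: 5, 3, 7, 2, 8, 1, 4, 6
d = r₁ − r₂: 3, 3, -6, 5, -5, 3, 1, -4
d²: 9, 9, 36, 25, 25, 9, 1, 16; Σd² = 130
ρ = 1 − 6·130/(8·63) = 1 − 780/504 = -0.548

-0.548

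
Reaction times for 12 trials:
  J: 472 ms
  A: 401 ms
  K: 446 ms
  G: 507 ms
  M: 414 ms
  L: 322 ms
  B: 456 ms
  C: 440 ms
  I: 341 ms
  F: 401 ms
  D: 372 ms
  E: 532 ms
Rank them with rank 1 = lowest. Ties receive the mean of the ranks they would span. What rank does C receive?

7

Sorted (ascending): 322, 341, 372, 401, 401, 414, 440, 446, 456, 472, 507, 532
The 2 values of 401 occupy positions 4–5 → average rank (4+5)/2 = 4.5.
C has value 440 ms → rank 7.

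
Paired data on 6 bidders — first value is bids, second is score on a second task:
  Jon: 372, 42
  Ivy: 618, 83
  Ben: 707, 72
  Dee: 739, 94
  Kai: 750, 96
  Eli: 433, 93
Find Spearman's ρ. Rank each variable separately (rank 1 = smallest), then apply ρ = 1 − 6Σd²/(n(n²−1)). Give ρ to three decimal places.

0.771

Ranks of variable 1: 1, 3, 4, 5, 6, 2
Ranks of variable 2: 1, 3, 2, 5, 6, 4
d = r₁ − r₂: 0, 0, 2, 0, 0, -2
d²: 0, 0, 4, 0, 0, 4; Σd² = 8
ρ = 1 − 6·8/(6·35) = 1 − 48/210 = 0.771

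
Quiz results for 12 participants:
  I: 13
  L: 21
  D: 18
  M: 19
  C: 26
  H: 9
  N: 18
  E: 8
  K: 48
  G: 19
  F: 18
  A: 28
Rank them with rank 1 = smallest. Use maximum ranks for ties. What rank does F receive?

6

Sorted (ascending): 8, 9, 13, 18, 18, 18, 19, 19, 21, 26, 28, 48
The 3 values of 18 occupy positions 4–6 → each gets rank 6.
The 2 values of 19 occupy positions 7–8 → each gets rank 8.
F has value 18 → rank 6.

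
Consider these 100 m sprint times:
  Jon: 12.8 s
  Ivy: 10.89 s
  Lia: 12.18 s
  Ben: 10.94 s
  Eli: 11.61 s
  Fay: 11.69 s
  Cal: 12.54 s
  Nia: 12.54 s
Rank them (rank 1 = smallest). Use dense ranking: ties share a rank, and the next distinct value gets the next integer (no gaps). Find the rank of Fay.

Sorted (ascending): 10.89, 10.94, 11.61, 11.69, 12.18, 12.54, 12.54, 12.8
The 2 values of 12.54 share dense rank 6.
Remaining distinct values take the next consecutive integers.
Fay has value 11.69 s → rank 4.

4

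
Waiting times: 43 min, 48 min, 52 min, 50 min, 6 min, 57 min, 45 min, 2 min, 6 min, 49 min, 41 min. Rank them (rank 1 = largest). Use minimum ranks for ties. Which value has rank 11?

2

Sorted (descending): 57, 52, 50, 49, 48, 45, 43, 41, 6, 6, 2
The 2 values of 6 occupy positions 9–10 → each gets rank 9.
Rank 11 → value 2.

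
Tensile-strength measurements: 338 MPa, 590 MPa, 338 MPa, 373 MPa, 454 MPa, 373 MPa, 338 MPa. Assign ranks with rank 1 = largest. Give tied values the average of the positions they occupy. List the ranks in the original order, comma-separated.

6, 1, 6, 3.5, 2, 3.5, 6

Sorted (descending): 590, 454, 373, 373, 338, 338, 338
The 2 values of 373 occupy positions 3–4 → average rank (3+4)/2 = 3.5.
The 3 values of 338 occupy positions 5–7 → average rank 6.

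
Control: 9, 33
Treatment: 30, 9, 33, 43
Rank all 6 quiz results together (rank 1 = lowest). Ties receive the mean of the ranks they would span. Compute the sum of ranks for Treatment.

15

Sorted (ascending): 9, 9, 30, 33, 33, 43
The 2 values of 9 occupy positions 1–2 → average rank (1+2)/2 = 1.5.
The 2 values of 33 occupy positions 4–5 → average rank (4+5)/2 = 4.5.
Treatment values → pooled ranks: 30→3, 9→1.5, 33→4.5, 43→6
Rank sum = 3 + 1.5 + 4.5 + 6 = 15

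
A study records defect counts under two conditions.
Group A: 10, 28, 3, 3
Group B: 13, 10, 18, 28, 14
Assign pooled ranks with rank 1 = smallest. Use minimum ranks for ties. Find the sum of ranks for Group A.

13

Sorted (ascending): 3, 3, 10, 10, 13, 14, 18, 28, 28
The 2 values of 3 occupy positions 1–2 → each gets rank 1.
The 2 values of 10 occupy positions 3–4 → each gets rank 3.
The 2 values of 28 occupy positions 8–9 → each gets rank 8.
Group A values → pooled ranks: 10→3, 28→8, 3→1, 3→1
Rank sum = 3 + 8 + 1 + 1 = 13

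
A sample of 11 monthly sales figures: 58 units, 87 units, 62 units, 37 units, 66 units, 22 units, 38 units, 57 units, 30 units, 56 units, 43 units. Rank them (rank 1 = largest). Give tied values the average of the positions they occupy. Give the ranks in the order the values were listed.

Sorted (descending): 87, 66, 62, 58, 57, 56, 43, 38, 37, 30, 22
No ties — each value takes its position as its rank.

4, 1, 3, 9, 2, 11, 8, 5, 10, 6, 7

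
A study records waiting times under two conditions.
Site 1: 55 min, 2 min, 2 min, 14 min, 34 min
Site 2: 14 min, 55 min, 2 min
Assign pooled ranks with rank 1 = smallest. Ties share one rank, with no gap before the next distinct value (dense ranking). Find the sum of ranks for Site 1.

11

Sorted (ascending): 2, 2, 2, 14, 14, 34, 55, 55
The 3 values of 2 share dense rank 1.
The 2 values of 14 share dense rank 2.
The 2 values of 55 share dense rank 4.
Remaining distinct values take the next consecutive integers.
Site 1 values → pooled ranks: 55→4, 2→1, 2→1, 14→2, 34→3
Rank sum = 4 + 1 + 1 + 2 + 3 = 11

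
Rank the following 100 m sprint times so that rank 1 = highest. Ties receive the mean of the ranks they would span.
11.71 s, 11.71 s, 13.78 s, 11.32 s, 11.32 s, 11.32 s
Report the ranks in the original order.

Sorted (descending): 13.78, 11.71, 11.71, 11.32, 11.32, 11.32
The 2 values of 11.71 occupy positions 2–3 → average rank (2+3)/2 = 2.5.
The 3 values of 11.32 occupy positions 4–6 → average rank 5.

2.5, 2.5, 1, 5, 5, 5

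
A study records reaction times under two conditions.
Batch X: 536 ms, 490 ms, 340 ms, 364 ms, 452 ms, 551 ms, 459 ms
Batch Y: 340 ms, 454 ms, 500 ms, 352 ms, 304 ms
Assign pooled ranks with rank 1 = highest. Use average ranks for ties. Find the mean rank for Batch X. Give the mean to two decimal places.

Sorted (descending): 551, 536, 500, 490, 459, 454, 452, 364, 352, 340, 340, 304
The 2 values of 340 occupy positions 10–11 → average rank (10+11)/2 = 10.5.
Batch X values → pooled ranks: 536→2, 490→4, 340→10.5, 364→8, 452→7, 551→1, 459→5
Mean rank = (2 + 4 + 10.5 + 8 + 7 + 1 + 5) / 7 = 5.36

5.36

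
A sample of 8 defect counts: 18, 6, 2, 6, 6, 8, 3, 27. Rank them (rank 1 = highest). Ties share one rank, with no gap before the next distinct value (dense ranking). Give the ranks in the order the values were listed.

2, 4, 6, 4, 4, 3, 5, 1

Sorted (descending): 27, 18, 8, 6, 6, 6, 3, 2
The 3 values of 6 share dense rank 4.
Remaining distinct values take the next consecutive integers.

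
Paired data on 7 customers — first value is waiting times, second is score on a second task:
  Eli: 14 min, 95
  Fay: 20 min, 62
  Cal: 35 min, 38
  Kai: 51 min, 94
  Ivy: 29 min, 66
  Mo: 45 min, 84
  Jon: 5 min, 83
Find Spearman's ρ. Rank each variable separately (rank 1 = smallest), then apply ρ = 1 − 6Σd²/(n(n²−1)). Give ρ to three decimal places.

0.036

Ranks of variable 1: 2, 3, 5, 7, 4, 6, 1
Ranks of variable 2: 7, 2, 1, 6, 3, 5, 4
d = r₁ − r₂: -5, 1, 4, 1, 1, 1, -3
d²: 25, 1, 16, 1, 1, 1, 9; Σd² = 54
ρ = 1 − 6·54/(7·48) = 1 − 324/336 = 0.036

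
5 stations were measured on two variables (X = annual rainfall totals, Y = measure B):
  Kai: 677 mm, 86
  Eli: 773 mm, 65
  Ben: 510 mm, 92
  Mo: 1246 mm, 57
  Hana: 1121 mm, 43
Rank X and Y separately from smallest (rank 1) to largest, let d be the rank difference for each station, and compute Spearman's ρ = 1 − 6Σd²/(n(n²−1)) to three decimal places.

Ranks of variable 1: 2, 3, 1, 5, 4
Ranks of variable 2: 4, 3, 5, 2, 1
d = r₁ − r₂: -2, 0, -4, 3, 3
d²: 4, 0, 16, 9, 9; Σd² = 38
ρ = 1 − 6·38/(5·24) = 1 − 228/120 = -0.900

-0.900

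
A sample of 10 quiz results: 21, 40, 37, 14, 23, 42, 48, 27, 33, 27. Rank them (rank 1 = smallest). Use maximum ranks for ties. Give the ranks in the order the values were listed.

Sorted (ascending): 14, 21, 23, 27, 27, 33, 37, 40, 42, 48
The 2 values of 27 occupy positions 4–5 → each gets rank 5.

2, 8, 7, 1, 3, 9, 10, 5, 6, 5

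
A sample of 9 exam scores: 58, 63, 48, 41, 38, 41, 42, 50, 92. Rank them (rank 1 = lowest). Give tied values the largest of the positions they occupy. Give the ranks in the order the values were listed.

7, 8, 5, 3, 1, 3, 4, 6, 9

Sorted (ascending): 38, 41, 41, 42, 48, 50, 58, 63, 92
The 2 values of 41 occupy positions 2–3 → each gets rank 3.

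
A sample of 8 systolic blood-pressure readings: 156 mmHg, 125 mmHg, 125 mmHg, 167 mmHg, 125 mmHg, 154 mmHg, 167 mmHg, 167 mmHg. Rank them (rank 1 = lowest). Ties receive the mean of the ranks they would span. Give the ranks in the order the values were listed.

5, 2, 2, 7, 2, 4, 7, 7

Sorted (ascending): 125, 125, 125, 154, 156, 167, 167, 167
The 3 values of 125 occupy positions 1–3 → average rank 2.
The 3 values of 167 occupy positions 6–8 → average rank 7.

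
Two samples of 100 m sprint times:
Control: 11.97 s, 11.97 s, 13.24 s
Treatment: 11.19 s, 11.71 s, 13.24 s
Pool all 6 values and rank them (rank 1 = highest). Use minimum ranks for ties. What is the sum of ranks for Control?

7

Sorted (descending): 13.24, 13.24, 11.97, 11.97, 11.71, 11.19
The 2 values of 13.24 occupy positions 1–2 → each gets rank 1.
The 2 values of 11.97 occupy positions 3–4 → each gets rank 3.
Control values → pooled ranks: 11.97→3, 11.97→3, 13.24→1
Rank sum = 3 + 3 + 1 = 7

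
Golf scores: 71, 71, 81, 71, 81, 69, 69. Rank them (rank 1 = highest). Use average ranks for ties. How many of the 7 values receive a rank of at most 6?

Sorted (descending): 81, 81, 71, 71, 71, 69, 69
The 2 values of 81 occupy positions 1–2 → average rank (1+2)/2 = 1.5.
The 3 values of 71 occupy positions 3–5 → average rank 4.
The 2 values of 69 occupy positions 6–7 → average rank (6+7)/2 = 6.5.
Ranks ≤ 6: {1.5, 1.5, 4, 4, 4} → 5 values.

5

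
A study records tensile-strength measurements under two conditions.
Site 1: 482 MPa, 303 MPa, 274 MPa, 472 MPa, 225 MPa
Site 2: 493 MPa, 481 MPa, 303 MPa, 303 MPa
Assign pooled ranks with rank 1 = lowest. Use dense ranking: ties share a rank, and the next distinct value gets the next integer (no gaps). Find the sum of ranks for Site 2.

18

Sorted (ascending): 225, 274, 303, 303, 303, 472, 481, 482, 493
The 3 values of 303 share dense rank 3.
Remaining distinct values take the next consecutive integers.
Site 2 values → pooled ranks: 493→7, 481→5, 303→3, 303→3
Rank sum = 7 + 5 + 3 + 3 = 18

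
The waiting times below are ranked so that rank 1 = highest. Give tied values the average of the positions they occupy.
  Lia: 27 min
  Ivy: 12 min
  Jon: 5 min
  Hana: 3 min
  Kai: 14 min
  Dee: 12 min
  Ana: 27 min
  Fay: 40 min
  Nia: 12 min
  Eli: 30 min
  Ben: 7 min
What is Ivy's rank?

Sorted (descending): 40, 30, 27, 27, 14, 12, 12, 12, 7, 5, 3
The 2 values of 27 occupy positions 3–4 → average rank (3+4)/2 = 3.5.
The 3 values of 12 occupy positions 6–8 → average rank 7.
Ivy has value 12 min → rank 7.

7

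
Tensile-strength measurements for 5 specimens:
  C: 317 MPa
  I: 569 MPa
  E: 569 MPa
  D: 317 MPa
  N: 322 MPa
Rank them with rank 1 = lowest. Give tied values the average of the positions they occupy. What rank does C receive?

1.5

Sorted (ascending): 317, 317, 322, 569, 569
The 2 values of 317 occupy positions 1–2 → average rank (1+2)/2 = 1.5.
The 2 values of 569 occupy positions 4–5 → average rank (4+5)/2 = 4.5.
C has value 317 MPa → rank 1.5.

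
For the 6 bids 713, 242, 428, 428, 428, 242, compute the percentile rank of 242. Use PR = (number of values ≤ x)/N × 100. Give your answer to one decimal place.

N = 6.
Strictly below 242: 0. Equal to 242: 2.
PR = 2/6 × 100 = 33.3

33.3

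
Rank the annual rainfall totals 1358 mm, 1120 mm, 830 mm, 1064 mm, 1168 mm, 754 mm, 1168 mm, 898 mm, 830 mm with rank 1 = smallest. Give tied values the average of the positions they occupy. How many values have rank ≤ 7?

6

Sorted (ascending): 754, 830, 830, 898, 1064, 1120, 1168, 1168, 1358
The 2 values of 830 occupy positions 2–3 → average rank (2+3)/2 = 2.5.
The 2 values of 1168 occupy positions 7–8 → average rank (7+8)/2 = 7.5.
Ranks ≤ 7: {1, 2.5, 2.5, 4, 5, 6} → 6 values.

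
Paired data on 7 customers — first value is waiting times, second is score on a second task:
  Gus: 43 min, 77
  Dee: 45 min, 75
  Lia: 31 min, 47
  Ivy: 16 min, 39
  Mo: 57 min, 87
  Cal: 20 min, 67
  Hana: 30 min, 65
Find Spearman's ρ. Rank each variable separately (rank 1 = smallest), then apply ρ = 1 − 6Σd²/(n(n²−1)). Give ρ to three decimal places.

0.821

Ranks of variable 1: 5, 6, 4, 1, 7, 2, 3
Ranks of variable 2: 6, 5, 2, 1, 7, 4, 3
d = r₁ − r₂: -1, 1, 2, 0, 0, -2, 0
d²: 1, 1, 4, 0, 0, 4, 0; Σd² = 10
ρ = 1 − 6·10/(7·48) = 1 − 60/336 = 0.821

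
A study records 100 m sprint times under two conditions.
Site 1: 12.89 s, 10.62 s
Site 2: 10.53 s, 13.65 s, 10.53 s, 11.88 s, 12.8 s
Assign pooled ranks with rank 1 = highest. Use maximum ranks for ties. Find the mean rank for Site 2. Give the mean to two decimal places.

4.40

Sorted (descending): 13.65, 12.89, 12.8, 11.88, 10.62, 10.53, 10.53
The 2 values of 10.53 occupy positions 6–7 → each gets rank 7.
Site 2 values → pooled ranks: 10.53→7, 13.65→1, 10.53→7, 11.88→4, 12.8→3
Mean rank = (7 + 1 + 7 + 4 + 3) / 5 = 4.40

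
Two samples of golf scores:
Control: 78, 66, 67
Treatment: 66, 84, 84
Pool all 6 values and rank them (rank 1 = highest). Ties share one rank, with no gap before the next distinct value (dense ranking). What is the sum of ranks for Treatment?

Sorted (descending): 84, 84, 78, 67, 66, 66
The 2 values of 84 share dense rank 1.
The 2 values of 66 share dense rank 4.
Remaining distinct values take the next consecutive integers.
Treatment values → pooled ranks: 66→4, 84→1, 84→1
Rank sum = 4 + 1 + 1 = 6

6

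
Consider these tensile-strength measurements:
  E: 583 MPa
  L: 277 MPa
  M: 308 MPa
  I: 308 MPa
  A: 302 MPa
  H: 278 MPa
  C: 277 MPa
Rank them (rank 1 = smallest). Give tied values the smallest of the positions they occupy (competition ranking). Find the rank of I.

Sorted (ascending): 277, 277, 278, 302, 308, 308, 583
The 2 values of 277 occupy positions 1–2 → each gets rank 1.
The 2 values of 308 occupy positions 5–6 → each gets rank 5.
I has value 308 MPa → rank 5.

5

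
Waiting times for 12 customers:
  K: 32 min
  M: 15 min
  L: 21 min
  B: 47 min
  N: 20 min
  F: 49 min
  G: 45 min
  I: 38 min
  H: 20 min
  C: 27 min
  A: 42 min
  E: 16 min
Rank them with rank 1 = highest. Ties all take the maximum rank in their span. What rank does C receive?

7

Sorted (descending): 49, 47, 45, 42, 38, 32, 27, 21, 20, 20, 16, 15
The 2 values of 20 occupy positions 9–10 → each gets rank 10.
C has value 27 min → rank 7.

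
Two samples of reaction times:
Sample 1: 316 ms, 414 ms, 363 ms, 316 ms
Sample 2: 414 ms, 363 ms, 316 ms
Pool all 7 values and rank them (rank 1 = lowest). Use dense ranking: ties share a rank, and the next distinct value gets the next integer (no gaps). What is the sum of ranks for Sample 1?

Sorted (ascending): 316, 316, 316, 363, 363, 414, 414
The 3 values of 316 share dense rank 1.
The 2 values of 363 share dense rank 2.
The 2 values of 414 share dense rank 3.
Sample 1 values → pooled ranks: 316→1, 414→3, 363→2, 316→1
Rank sum = 1 + 3 + 2 + 1 = 7

7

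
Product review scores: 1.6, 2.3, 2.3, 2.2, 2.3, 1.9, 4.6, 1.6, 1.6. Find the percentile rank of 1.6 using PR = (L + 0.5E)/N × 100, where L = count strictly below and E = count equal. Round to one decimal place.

N = 9.
Strictly below 1.6: 0. Equal to 1.6: 3.
PR = (0 + 0.5·3)/9 × 100 = 16.7

16.7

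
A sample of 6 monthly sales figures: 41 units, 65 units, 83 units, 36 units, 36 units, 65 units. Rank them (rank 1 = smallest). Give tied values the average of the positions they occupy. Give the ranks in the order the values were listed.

3, 4.5, 6, 1.5, 1.5, 4.5

Sorted (ascending): 36, 36, 41, 65, 65, 83
The 2 values of 36 occupy positions 1–2 → average rank (1+2)/2 = 1.5.
The 2 values of 65 occupy positions 4–5 → average rank (4+5)/2 = 4.5.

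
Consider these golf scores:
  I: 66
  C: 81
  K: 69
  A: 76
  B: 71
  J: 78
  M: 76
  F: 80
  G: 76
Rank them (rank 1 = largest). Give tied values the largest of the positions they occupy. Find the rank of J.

3

Sorted (descending): 81, 80, 78, 76, 76, 76, 71, 69, 66
The 3 values of 76 occupy positions 4–6 → each gets rank 6.
J has value 78 → rank 3.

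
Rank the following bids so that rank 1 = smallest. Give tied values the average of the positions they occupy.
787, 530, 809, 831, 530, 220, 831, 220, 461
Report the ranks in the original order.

Sorted (ascending): 220, 220, 461, 530, 530, 787, 809, 831, 831
The 2 values of 220 occupy positions 1–2 → average rank (1+2)/2 = 1.5.
The 2 values of 530 occupy positions 4–5 → average rank (4+5)/2 = 4.5.
The 2 values of 831 occupy positions 8–9 → average rank (8+9)/2 = 8.5.

6, 4.5, 7, 8.5, 4.5, 1.5, 8.5, 1.5, 3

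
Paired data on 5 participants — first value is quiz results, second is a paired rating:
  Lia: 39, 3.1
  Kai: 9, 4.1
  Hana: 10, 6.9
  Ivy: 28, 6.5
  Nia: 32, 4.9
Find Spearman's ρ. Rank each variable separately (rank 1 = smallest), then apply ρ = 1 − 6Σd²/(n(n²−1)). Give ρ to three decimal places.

Ranks of variable 1: 5, 1, 2, 3, 4
Ranks of variable 2: 1, 2, 5, 4, 3
d = r₁ − r₂: 4, -1, -3, -1, 1
d²: 16, 1, 9, 1, 1; Σd² = 28
ρ = 1 − 6·28/(5·24) = 1 − 168/120 = -0.400

-0.400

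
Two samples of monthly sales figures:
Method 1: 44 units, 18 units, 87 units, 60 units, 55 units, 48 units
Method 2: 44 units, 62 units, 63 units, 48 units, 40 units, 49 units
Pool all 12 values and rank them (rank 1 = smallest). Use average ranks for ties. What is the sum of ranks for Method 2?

39

Sorted (ascending): 18, 40, 44, 44, 48, 48, 49, 55, 60, 62, 63, 87
The 2 values of 44 occupy positions 3–4 → average rank (3+4)/2 = 3.5.
The 2 values of 48 occupy positions 5–6 → average rank (5+6)/2 = 5.5.
Method 2 values → pooled ranks: 44→3.5, 62→10, 63→11, 48→5.5, 40→2, 49→7
Rank sum = 3.5 + 10 + 11 + 5.5 + 2 + 7 = 39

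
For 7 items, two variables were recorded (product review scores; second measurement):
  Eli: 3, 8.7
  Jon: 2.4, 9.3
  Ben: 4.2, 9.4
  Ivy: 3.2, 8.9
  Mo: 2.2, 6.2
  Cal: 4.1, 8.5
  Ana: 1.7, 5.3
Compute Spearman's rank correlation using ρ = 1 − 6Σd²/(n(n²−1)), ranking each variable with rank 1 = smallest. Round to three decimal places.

0.679

Ranks of variable 1: 4, 3, 7, 5, 2, 6, 1
Ranks of variable 2: 4, 6, 7, 5, 2, 3, 1
d = r₁ − r₂: 0, -3, 0, 0, 0, 3, 0
d²: 0, 9, 0, 0, 0, 9, 0; Σd² = 18
ρ = 1 − 6·18/(7·48) = 1 − 108/336 = 0.679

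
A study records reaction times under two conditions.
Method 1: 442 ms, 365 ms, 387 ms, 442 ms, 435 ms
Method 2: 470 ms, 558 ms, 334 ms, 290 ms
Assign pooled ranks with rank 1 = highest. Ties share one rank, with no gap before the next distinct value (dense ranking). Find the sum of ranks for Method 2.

Sorted (descending): 558, 470, 442, 442, 435, 387, 365, 334, 290
The 2 values of 442 share dense rank 3.
Remaining distinct values take the next consecutive integers.
Method 2 values → pooled ranks: 470→2, 558→1, 334→7, 290→8
Rank sum = 2 + 1 + 7 + 8 = 18

18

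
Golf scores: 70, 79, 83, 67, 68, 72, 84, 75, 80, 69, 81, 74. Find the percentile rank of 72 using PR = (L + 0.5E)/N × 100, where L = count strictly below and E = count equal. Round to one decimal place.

N = 12.
Strictly below 72: 4. Equal to 72: 1.
PR = (4 + 0.5·1)/12 × 100 = 37.5

37.5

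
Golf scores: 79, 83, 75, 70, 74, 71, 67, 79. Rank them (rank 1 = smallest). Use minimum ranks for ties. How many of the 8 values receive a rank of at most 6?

7

Sorted (ascending): 67, 70, 71, 74, 75, 79, 79, 83
The 2 values of 79 occupy positions 6–7 → each gets rank 6.
Ranks ≤ 6: {1, 2, 3, 4, 5, 6, 6} → 7 values.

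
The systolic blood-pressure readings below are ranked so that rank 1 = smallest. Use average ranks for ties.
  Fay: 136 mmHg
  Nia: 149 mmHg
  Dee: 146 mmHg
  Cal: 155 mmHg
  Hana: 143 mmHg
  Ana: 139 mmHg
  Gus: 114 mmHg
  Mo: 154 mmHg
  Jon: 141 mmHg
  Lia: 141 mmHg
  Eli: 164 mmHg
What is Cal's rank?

10

Sorted (ascending): 114, 136, 139, 141, 141, 143, 146, 149, 154, 155, 164
The 2 values of 141 occupy positions 4–5 → average rank (4+5)/2 = 4.5.
Cal has value 155 mmHg → rank 10.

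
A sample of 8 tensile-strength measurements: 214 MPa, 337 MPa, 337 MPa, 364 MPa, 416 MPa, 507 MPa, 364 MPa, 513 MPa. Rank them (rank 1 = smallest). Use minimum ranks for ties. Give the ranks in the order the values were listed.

Sorted (ascending): 214, 337, 337, 364, 364, 416, 507, 513
The 2 values of 337 occupy positions 2–3 → each gets rank 2.
The 2 values of 364 occupy positions 4–5 → each gets rank 4.

1, 2, 2, 4, 6, 7, 4, 8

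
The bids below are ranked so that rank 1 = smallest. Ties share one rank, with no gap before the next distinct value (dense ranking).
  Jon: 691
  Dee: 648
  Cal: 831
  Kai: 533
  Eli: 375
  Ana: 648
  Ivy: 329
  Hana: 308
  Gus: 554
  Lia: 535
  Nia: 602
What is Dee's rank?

Sorted (ascending): 308, 329, 375, 533, 535, 554, 602, 648, 648, 691, 831
The 2 values of 648 share dense rank 8.
Remaining distinct values take the next consecutive integers.
Dee has value 648 → rank 8.

8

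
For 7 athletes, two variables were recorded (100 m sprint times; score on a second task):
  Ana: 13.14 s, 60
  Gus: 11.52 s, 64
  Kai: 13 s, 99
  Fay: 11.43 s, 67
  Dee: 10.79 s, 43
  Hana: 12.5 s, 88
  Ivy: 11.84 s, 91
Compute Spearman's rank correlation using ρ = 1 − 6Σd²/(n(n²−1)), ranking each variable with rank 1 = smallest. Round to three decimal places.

Ranks of variable 1: 7, 3, 6, 2, 1, 5, 4
Ranks of variable 2: 2, 3, 7, 4, 1, 5, 6
d = r₁ − r₂: 5, 0, -1, -2, 0, 0, -2
d²: 25, 0, 1, 4, 0, 0, 4; Σd² = 34
ρ = 1 − 6·34/(7·48) = 1 − 204/336 = 0.393

0.393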